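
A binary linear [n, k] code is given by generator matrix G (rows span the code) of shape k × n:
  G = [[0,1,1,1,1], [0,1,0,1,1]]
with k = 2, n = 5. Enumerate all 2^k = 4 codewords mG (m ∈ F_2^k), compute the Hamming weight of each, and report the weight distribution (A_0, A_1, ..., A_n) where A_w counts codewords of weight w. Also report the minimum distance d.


Weight distribution: A_0 = 1, A_1 = 1, A_3 = 1, A_4 = 1. Minimum distance d = 1.

Enumerate all 2^2 = 4 messages m ∈ F_2^2.
For each, compute codeword c = mG in F_2^5, then tally its weight.
  m = 00 → c = 00000, weight = 0.
  m = 10 → c = 01111, weight = 4.
  m = 01 → c = 01011, weight = 3.
  m = 11 → c = 00100, weight = 1.
Tally weights:
  weight 0: 1 codewords.
  weight 1: 1 codewords.
  weight 3: 1 codewords.
  weight 4: 1 codewords.
Minimum distance d = smallest w > 0 with A_w > 0 = 1.
Sanity: Σ A_w = 4 = 2^2 = 4 ✓.


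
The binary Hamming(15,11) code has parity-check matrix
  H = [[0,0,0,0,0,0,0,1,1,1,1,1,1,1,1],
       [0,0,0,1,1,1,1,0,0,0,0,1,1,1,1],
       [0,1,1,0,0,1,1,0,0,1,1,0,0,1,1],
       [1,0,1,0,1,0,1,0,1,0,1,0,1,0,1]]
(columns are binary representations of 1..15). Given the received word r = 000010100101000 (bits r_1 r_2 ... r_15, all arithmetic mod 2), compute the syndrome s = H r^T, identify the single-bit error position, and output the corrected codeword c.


s = (0, 1, 0, 0)^T, error position = 4, corrected codeword c = 000110100101000

Compute s = H r^T mod 2 one row at a time:
  s_1 = 0 + 0 + 1 + 0 + 1 + 0 + 0 + 0 = 2 ≡ 0 (mod 2).
  s_2 = 0 + 1 + 0 + 1 + 1 + 0 + 0 + 0 = 3 ≡ 1 (mod 2).
  s_3 = 0 + 0 + 0 + 1 + 1 + 0 + 0 + 0 = 2 ≡ 0 (mod 2).
  s_4 = 0 + 0 + 1 + 1 + 0 + 0 + 0 + 0 = 2 ≡ 0 (mod 2).
s = (0, 1, 0, 0)^T — this equals column 4 of H (binary 0100), so error is at position 4.
Correct: flip bit 4 of r = 000010100101000 to get c = 000110100101000.


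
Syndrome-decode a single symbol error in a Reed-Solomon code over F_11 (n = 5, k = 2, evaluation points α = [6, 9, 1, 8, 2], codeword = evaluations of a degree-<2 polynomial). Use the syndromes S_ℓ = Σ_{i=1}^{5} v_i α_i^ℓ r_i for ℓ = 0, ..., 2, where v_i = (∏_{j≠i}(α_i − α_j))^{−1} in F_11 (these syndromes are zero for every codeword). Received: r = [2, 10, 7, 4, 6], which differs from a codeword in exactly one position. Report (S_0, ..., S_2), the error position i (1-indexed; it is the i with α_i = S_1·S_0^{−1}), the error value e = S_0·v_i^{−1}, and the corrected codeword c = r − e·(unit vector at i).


S = (1, 8, 9), error at position 4, error magnitude e = 4, c = [2, 10, 7, 0, 6].

Step 1: column multipliers v_i = (∏_{j≠i}(α_i − α_j))^{−1} mod 11.
  i = 1 (α = 6): (6−9)(6−1)(6−8)(6−2) = (−3)·5·(−2)·4 = 120 ≡ 10, so v_1 = 10^{−1} = 10 (mod 11).
  i = 2 (α = 9): (9−6)(9−1)(9−8)(9−2) = 3·8·1·7 = 168 ≡ 3, so v_2 = 3^{−1} = 4 (mod 11).
  i = 3 (α = 1): (1−6)(1−9)(1−8)(1−2) = (−5)·(−8)·(−7)·(−1) = 280 ≡ 5, so v_3 = 5^{−1} = 9 (mod 11).
  i = 4 (α = 8): (8−6)(8−9)(8−1)(8−2) = 2·(−1)·7·6 = −84 ≡ 4, so v_4 = 4^{−1} = 3 (mod 11).
  i = 5 (α = 2): (2−6)(2−9)(2−1)(2−8) = (−4)·(−7)·1·(−6) = −168 ≡ 8, so v_5 = 8^{−1} = 7 (mod 11).
  v = [10, 4, 9, 3, 7].
Step 2: syndromes of r = [2, 10, 7, 4, 6] (all sums mod 11).
  S_0 = Σ v_i r_i = 10·2 + 4·10 + 9·7 + 3·4 + 7·6 = 177 ≡ 1.
  S_1 = Σ v_i α_i r_i = 10·6·2 + 4·9·10 + 9·1·7 + 3·8·4 + 7·2·6 = 723 ≡ 8.
  α_i^2 mod 11 = [3, 4, 1, 9, 4].
  S_2 = Σ v_i α_i^2 r_i = 10·3·2 + 4·4·10 + 9·1·7 + 3·9·4 + 7·4·6 = 559 ≡ 9.
  S = (1, 8, 9) ≠ 0, so r is not a codeword (an error is present).
Step 3: locate the error. For a single error e at position i, S_ℓ = v_i·e·α_i^ℓ, so α_err = S_1/S_0.
  S_0^{−1} = 1^{−1} = 1 (mod 11), so α_err = 8·1 = 8 ≡ 8 = α_4. Error position i = 4.
  Consistency check: S_2/S_1 = 9·7 = 63 ≡ 8 = α_err ✓ (single-error assumption holds).
Step 4: error magnitude e = S_0/v_4 = S_0·∏_{j≠4}(α_4 − α_j) = 1·4 = 4 ≡ 4 (mod 11).
Step 5: correct position 4: c_4 = r_4 − e = 4 − 4 ≡ 0 (mod 11). Hence c = [2, 10, 7, 0, 6].
  Check: interpolating c through the α_i gives m(x) = 8 + 10·x (degree < 2) with m(α_i) = c_i for every i, so c is indeed a codeword.


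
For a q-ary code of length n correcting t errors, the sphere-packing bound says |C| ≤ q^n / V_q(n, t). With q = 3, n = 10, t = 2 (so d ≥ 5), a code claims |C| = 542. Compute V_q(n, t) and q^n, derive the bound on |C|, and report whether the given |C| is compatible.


V_q(n, t) = 201, q^n = 59049, Hamming bound = 293, |C| = 542 > bound (violated).

Step 1: Compute V_q(n, t) = Σ_{j=0}^2 C(n, j) (q−1)^j.
  j = 0: C(10,0)·(2)^0 = 1·1 = 1.
  j = 1: C(10,1)·(2)^1 = 10·2 = 20.
  j = 2: C(10,2)·(2)^2 = 45·4 = 180.
  V_q(n, t) = 1 + 20 + 180 = 201.
Step 2: q^n = 3^10 = 59049.
Step 3: Hamming bound ⌊q^n / V_q(n,t)⌋ = ⌊59049/201⌋ = 293.
Step 4: Compare |C| = 542 to 293: violated.
The claimed |C| lies above the Hamming bound, so no 3-ary code of length 10 with d ≥ 5 can have 542 codewords.


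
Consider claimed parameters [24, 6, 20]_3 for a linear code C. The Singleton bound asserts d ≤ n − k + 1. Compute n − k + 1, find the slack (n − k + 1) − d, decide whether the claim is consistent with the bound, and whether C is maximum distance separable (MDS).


Singleton RHS = n − k + 1 = 19, slack = -1, bound violated (no such code; not MDS).

Singleton bound: d ≤ n − k + 1.
Here n = 24, k = 6, so n − k + 1 = 19.
Given d = 20, check d ≤ 19: NO.
Slack = (n − k + 1) − d = -1.
The slack is negative: d = 20 exceeds n − k + 1 = 19 by 1, so the Singleton bound is violated and no linear [24, 6, 20]_3 code can exist. In particular it is not MDS (MDS requires d = n − k + 1 exactly).
Description: the claimed parameters are [24, 6, 20]_3; such a code would be impossible (violates the Singleton bound).


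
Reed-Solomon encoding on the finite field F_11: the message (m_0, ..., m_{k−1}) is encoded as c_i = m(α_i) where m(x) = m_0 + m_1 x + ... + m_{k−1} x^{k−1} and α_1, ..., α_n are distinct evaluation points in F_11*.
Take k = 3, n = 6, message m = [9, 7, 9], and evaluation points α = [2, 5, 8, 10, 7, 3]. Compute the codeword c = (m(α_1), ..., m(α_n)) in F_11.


c = [4, 5, 3, 0, 4, 1]

Message polynomial: m(x) = 9 + 7·x + 9·x^2 (mod 11).
For each evaluation point α_i, compute m(α_i) mod 11:
  α_1 = 2: Horner steps 9 → 3 → 4, so m(2) = 4.
  α_2 = 5: Horner steps 9 → 8 → 5, so m(5) = 5.
  α_3 = 8: Horner steps 9 → 2 → 3, so m(8) = 3.
  α_4 = 10: Horner steps 9 → 9 → 0, so m(10) = 0.
  α_5 = 7: Horner steps 9 → 4 → 4, so m(7) = 4.
  α_6 = 3: Horner steps 9 → 1 → 1, so m(3) = 1.
Codeword c = [4, 5, 3, 0, 4, 1] ∈ F_11^6.


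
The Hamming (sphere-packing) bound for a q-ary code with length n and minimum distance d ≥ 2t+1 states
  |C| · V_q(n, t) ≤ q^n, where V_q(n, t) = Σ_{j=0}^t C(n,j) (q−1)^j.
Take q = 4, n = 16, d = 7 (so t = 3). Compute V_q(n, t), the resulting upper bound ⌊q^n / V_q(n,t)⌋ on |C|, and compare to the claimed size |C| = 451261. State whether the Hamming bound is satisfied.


V_q(n, t) = 16249, q^n = 4294967296, Hamming bound = 264321, |C| = 451261 > bound (violated).

Step 1: Compute V_q(n, t) = Σ_{j=0}^3 C(n, j) (q−1)^j.
  j = 0: C(16,0)·(3)^0 = 1·1 = 1.
  j = 1: C(16,1)·(3)^1 = 16·3 = 48.
  j = 2: C(16,2)·(3)^2 = 120·9 = 1080.
  j = 3: C(16,3)·(3)^3 = 560·27 = 15120.
  V_q(n, t) = 1 + 48 + 1080 + 15120 = 16249.
Step 2: q^n = 4^16 = 4294967296.
Step 3: Hamming bound ⌊q^n / V_q(n,t)⌋ = ⌊4294967296/16249⌋ = 264321.
Step 4: Compare |C| = 451261 to 264321: violated.
The claimed |C| lies above the Hamming bound, so no 4-ary code of length 16 with d ≥ 7 can have 451261 codewords.


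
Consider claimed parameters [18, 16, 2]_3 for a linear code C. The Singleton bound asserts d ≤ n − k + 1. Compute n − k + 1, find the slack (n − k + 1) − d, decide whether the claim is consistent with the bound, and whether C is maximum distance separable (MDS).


Singleton RHS = n − k + 1 = 3, slack = 1, bound satisfied, not MDS.

Singleton bound: d ≤ n − k + 1.
Here n = 18, k = 16, so n − k + 1 = 3.
Given d = 2, check d ≤ 3: YES.
Slack = (n − k + 1) − d = 1.
The code is NOT MDS (slack = 1 > 0).
Description: the claimed parameters are [18, 16, 2]_3; such a code would be non-MDS.


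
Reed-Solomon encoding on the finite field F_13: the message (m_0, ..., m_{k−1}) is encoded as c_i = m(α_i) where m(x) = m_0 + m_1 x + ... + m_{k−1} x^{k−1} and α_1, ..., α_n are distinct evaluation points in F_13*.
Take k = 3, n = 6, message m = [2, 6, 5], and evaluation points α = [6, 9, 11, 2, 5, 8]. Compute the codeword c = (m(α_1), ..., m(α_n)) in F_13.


c = [10, 6, 10, 8, 1, 6]

Message polynomial: m(x) = 2 + 6·x + 5·x^2 (mod 13).
For each evaluation point α_i, compute m(α_i) mod 13:
  α_1 = 6: Horner steps 5 → 10 → 10, so m(6) = 10.
  α_2 = 9: Horner steps 5 → 12 → 6, so m(9) = 6.
  α_3 = 11: Horner steps 5 → 9 → 10, so m(11) = 10.
  α_4 = 2: Horner steps 5 → 3 → 8, so m(2) = 8.
  α_5 = 5: Horner steps 5 → 5 → 1, so m(5) = 1.
  α_6 = 8: Horner steps 5 → 7 → 6, so m(8) = 6.
Codeword c = [10, 6, 10, 8, 1, 6] ∈ F_13^6.


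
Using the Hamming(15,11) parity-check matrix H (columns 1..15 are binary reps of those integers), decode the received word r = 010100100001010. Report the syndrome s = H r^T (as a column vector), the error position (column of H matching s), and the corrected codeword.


s = (0, 0, 1, 1)^T, error position = 3, corrected codeword c = 011100100001010

Compute s = H r^T mod 2 one row at a time:
  s_1 = 0 + 0 + 0 + 0 + 1 + 0 + 1 + 0 = 2 ≡ 0 (mod 2).
  s_2 = 1 + 0 + 0 + 1 + 1 + 0 + 1 + 0 = 4 ≡ 0 (mod 2).
  s_3 = 1 + 0 + 0 + 1 + 0 + 0 + 1 + 0 = 3 ≡ 1 (mod 2).
  s_4 = 0 + 0 + 0 + 1 + 0 + 0 + 0 + 0 = 1 ≡ 1 (mod 2).
s = (0, 0, 1, 1)^T — this equals column 3 of H (binary 0011), so error is at position 3.
Correct: flip bit 3 of r = 010100100001010 to get c = 011100100001010.


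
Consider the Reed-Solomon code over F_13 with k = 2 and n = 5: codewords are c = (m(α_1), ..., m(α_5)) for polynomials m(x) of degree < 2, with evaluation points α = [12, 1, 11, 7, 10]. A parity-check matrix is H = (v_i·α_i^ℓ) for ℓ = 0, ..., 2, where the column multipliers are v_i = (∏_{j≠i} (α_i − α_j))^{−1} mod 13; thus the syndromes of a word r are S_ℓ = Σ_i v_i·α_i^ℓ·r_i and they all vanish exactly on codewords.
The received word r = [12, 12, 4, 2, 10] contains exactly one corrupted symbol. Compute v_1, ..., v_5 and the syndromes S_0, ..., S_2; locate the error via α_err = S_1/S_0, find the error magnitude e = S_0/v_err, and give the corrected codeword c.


S = (11, 2, 11), error at position 1, error magnitude e = 1, c = [11, 12, 4, 2, 10].

Step 1: column multipliers v_i = (∏_{j≠i}(α_i − α_j))^{−1} mod 13.
  i = 1 (α = 12): (12−1)(12−11)(12−7)(12−10) = 11·1·5·2 = 110 ≡ 6, so v_1 = 6^{−1} = 11 (mod 13).
  i = 2 (α = 1): (1−12)(1−11)(1−7)(1−10) = (−11)·(−10)·(−6)·(−9) = 5940 ≡ 12, so v_2 = 12^{−1} = 12 (mod 13).
  i = 3 (α = 11): (11−12)(11−1)(11−7)(11−10) = (−1)·10·4·1 = −40 ≡ 12, so v_3 = 12^{−1} = 12 (mod 13).
  i = 4 (α = 7): (7−12)(7−1)(7−11)(7−10) = (−5)·6·(−4)·(−3) = −360 ≡ 4, so v_4 = 4^{−1} = 10 (mod 13).
  i = 5 (α = 10): (10−12)(10−1)(10−11)(10−7) = (−2)·9·(−1)·3 = 54 ≡ 2, so v_5 = 2^{−1} = 7 (mod 13).
  v = [11, 12, 12, 10, 7].
Step 2: syndromes of r = [12, 12, 4, 2, 10] (all sums mod 13).
  S_0 = Σ v_i r_i = 11·12 + 12·12 + 12·4 + 10·2 + 7·10 = 414 ≡ 11.
  S_1 = Σ v_i α_i r_i = 11·12·12 + 12·1·12 + 12·11·4 + 10·7·2 + 7·10·10 = 3096 ≡ 2.
  α_i^2 mod 13 = [1, 1, 4, 10, 9].
  S_2 = Σ v_i α_i^2 r_i = 11·1·12 + 12·1·12 + 12·4·4 + 10·10·2 + 7·9·10 = 1298 ≡ 11.
  S = (11, 2, 11) ≠ 0, so r is not a codeword (an error is present).
Step 3: locate the error. For a single error e at position i, S_ℓ = v_i·e·α_i^ℓ, so α_err = S_1/S_0.
  S_0^{−1} = 11^{−1} = 6 (mod 13), so α_err = 2·6 = 12 ≡ 12 = α_1. Error position i = 1.
  Consistency check: S_2/S_1 = 11·7 = 77 ≡ 12 = α_err ✓ (single-error assumption holds).
Step 4: error magnitude e = S_0/v_1 = S_0·∏_{j≠1}(α_1 − α_j) = 11·6 = 66 ≡ 1 (mod 13).
Step 5: correct position 1: c_1 = r_1 − e = 12 − 1 ≡ 11 (mod 13). Hence c = [11, 12, 4, 2, 10].
  Check: interpolating c through the α_i gives m(x) = 5 + 7·x (degree < 2) with m(α_i) = c_i for every i, so c is indeed a codeword.


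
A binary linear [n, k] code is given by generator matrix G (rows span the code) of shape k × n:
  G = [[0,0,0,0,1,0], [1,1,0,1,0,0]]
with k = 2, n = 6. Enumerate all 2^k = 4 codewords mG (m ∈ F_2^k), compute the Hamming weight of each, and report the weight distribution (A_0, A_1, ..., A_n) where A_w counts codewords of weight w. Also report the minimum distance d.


Weight distribution: A_0 = 1, A_1 = 1, A_3 = 1, A_4 = 1. Minimum distance d = 1.

Enumerate all 2^2 = 4 messages m ∈ F_2^2.
For each, compute codeword c = mG in F_2^6, then tally its weight.
  m = 00 → c = 000000, weight = 0.
  m = 10 → c = 000010, weight = 1.
  m = 01 → c = 110100, weight = 3.
  m = 11 → c = 110110, weight = 4.
Tally weights:
  weight 0: 1 codewords.
  weight 1: 1 codewords.
  weight 3: 1 codewords.
  weight 4: 1 codewords.
Minimum distance d = smallest w > 0 with A_w > 0 = 1.
Sanity: Σ A_w = 4 = 2^2 = 4 ✓.


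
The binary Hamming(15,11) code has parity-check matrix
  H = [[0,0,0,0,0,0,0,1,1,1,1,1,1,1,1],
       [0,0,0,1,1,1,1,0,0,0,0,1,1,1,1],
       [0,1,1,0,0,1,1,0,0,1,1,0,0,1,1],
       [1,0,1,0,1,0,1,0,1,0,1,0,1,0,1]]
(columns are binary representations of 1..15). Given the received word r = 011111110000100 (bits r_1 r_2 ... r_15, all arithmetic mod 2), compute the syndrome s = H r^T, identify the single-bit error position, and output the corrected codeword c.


s = (0, 1, 0, 0)^T, error position = 4, corrected codeword c = 011011110000100

Compute s = H r^T mod 2 one row at a time:
  s_1 = 1 + 0 + 0 + 0 + 0 + 1 + 0 + 0 = 2 ≡ 0 (mod 2).
  s_2 = 1 + 1 + 1 + 1 + 0 + 1 + 0 + 0 = 5 ≡ 1 (mod 2).
  s_3 = 1 + 1 + 1 + 1 + 0 + 0 + 0 + 0 = 4 ≡ 0 (mod 2).
  s_4 = 0 + 1 + 1 + 1 + 0 + 0 + 1 + 0 = 4 ≡ 0 (mod 2).
s = (0, 1, 0, 0)^T — this equals column 4 of H (binary 0100), so error is at position 4.
Correct: flip bit 4 of r = 011111110000100 to get c = 011011110000100.


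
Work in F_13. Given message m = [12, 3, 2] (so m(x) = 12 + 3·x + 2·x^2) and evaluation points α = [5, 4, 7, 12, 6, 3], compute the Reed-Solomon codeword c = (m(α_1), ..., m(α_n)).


c = [12, 4, 1, 11, 11, 0]

Message polynomial: m(x) = 12 + 3·x + 2·x^2 (mod 13).
For each evaluation point α_i, compute m(α_i) mod 13:
  α_1 = 5: Horner steps 2 → 0 → 12, so m(5) = 12.
  α_2 = 4: Horner steps 2 → 11 → 4, so m(4) = 4.
  α_3 = 7: Horner steps 2 → 4 → 1, so m(7) = 1.
  α_4 = 12: Horner steps 2 → 1 → 11, so m(12) = 11.
  α_5 = 6: Horner steps 2 → 2 → 11, so m(6) = 11.
  α_6 = 3: Horner steps 2 → 9 → 0, so m(3) = 0.
Codeword c = [12, 4, 1, 11, 11, 0] ∈ F_13^6.


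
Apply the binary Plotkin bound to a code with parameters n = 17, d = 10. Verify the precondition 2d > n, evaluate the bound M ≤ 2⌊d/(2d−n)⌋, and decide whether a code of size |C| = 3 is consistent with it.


Plotkin bound M ≤ 6; given |C| = 3 ≤ bound (satisfied).

Check applicability: 2d = 20, n = 17.
2d − n = 3 > 0, so Plotkin applies.
Compute d/(2d−n) = 10/3 ≈ 3.3333.
⌊d/(2d−n)⌋ = 3.
Plotkin bound: M ≤ 2·3 = 6.
Given |C| = 3, check: satisfied.
This |C| is below the Plotkin bound.


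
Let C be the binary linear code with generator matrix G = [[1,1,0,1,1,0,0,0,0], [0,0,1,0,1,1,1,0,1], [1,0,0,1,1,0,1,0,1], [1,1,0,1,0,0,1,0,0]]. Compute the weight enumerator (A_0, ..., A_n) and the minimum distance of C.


Weight distribution: A_0 = 1, A_2 = 1, A_3 = 4, A_4 = 5, A_5 = 2, A_6 = 1, A_7 = 2. Minimum distance d = 2.

Enumerate all 2^4 = 16 messages m ∈ F_2^4.
For each, compute codeword c = mG in F_2^9, then tally its weight.
  m = 0000 → c = 000000000, weight = 0.
  m = 1000 → c = 110110000, weight = 4.
  m = 0100 → c = 001011101, weight = 5.
  m = 1100 → c = 111101101, weight = 7.
  m = 0010 → c = 100110101, weight = 5.
  m = 1010 → c = 010000101, weight = 3.
  m = 0110 → c = 101101000, weight = 4.
  m = 1110 → c = 011011000, weight = 4.
  m = 0001 → c = 110100100, weight = 4.
  m = 1001 → c = 000010100, weight = 2.
  m = 0101 → c = 111111001, weight = 7.
  m = 1101 → c = 001001001, weight = 3.
  m = 0011 → c = 010010001, weight = 3.
  m = 1011 → c = 100100001, weight = 3.
  m = 0111 → c = 011001100, weight = 4.
  m = 1111 → c = 101111100, weight = 6.
Tally weights:
  weight 0: 1 codewords.
  weight 2: 1 codewords.
  weight 3: 4 codewords.
  weight 4: 5 codewords.
  weight 5: 2 codewords.
  weight 6: 1 codewords.
  weight 7: 2 codewords.
Minimum distance d = smallest w > 0 with A_w > 0 = 2.
Sanity: Σ A_w = 16 = 2^4 = 16 ✓.


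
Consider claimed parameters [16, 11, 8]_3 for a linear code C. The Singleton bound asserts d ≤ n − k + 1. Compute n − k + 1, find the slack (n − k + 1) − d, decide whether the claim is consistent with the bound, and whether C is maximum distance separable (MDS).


Singleton RHS = n − k + 1 = 6, slack = -2, bound violated (no such code; not MDS).

Singleton bound: d ≤ n − k + 1.
Here n = 16, k = 11, so n − k + 1 = 6.
Given d = 8, check d ≤ 6: NO.
Slack = (n − k + 1) − d = -2.
The slack is negative: d = 8 exceeds n − k + 1 = 6 by 2, so the Singleton bound is violated and no linear [16, 11, 8]_3 code can exist. In particular it is not MDS (MDS requires d = n − k + 1 exactly).
Description: the claimed parameters are [16, 11, 8]_3; such a code would be impossible (violates the Singleton bound).


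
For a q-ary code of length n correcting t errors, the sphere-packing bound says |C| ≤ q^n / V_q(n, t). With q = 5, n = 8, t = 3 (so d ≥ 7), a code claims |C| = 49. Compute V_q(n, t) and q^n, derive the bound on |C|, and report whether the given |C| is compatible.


V_q(n, t) = 4065, q^n = 390625, Hamming bound = 96, |C| = 49 ≤ bound (satisfied).

Step 1: Compute V_q(n, t) = Σ_{j=0}^3 C(n, j) (q−1)^j.
  j = 0: C(8,0)·(4)^0 = 1·1 = 1.
  j = 1: C(8,1)·(4)^1 = 8·4 = 32.
  j = 2: C(8,2)·(4)^2 = 28·16 = 448.
  j = 3: C(8,3)·(4)^3 = 56·64 = 3584.
  V_q(n, t) = 1 + 32 + 448 + 3584 = 4065.
Step 2: q^n = 5^8 = 390625.
Step 3: Hamming bound ⌊q^n / V_q(n,t)⌋ = ⌊390625/4065⌋ = 96.
Step 4: Compare |C| = 49 to 96: satisfied.
The claimed |C| lies below the Hamming bound.


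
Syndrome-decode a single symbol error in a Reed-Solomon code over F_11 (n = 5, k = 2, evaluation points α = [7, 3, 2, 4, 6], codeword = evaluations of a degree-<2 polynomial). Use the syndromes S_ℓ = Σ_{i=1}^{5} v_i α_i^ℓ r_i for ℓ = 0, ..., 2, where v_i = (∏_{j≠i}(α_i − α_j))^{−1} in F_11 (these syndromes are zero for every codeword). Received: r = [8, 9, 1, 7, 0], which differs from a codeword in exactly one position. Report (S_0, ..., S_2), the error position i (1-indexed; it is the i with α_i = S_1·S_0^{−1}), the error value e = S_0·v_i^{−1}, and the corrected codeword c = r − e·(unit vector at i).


S = (1, 4, 5), error at position 4, error magnitude e = 1, c = [8, 9, 1, 6, 0].

Step 1: column multipliers v_i = (∏_{j≠i}(α_i − α_j))^{−1} mod 11.
  i = 1 (α = 7): (7−3)(7−2)(7−4)(7−6) = 4·5·3·1 = 60 ≡ 5, so v_1 = 5^{−1} = 9 (mod 11).
  i = 2 (α = 3): (3−7)(3−2)(3−4)(3−6) = (−4)·1·(−1)·(−3) = −12 ≡ 10, so v_2 = 10^{−1} = 10 (mod 11).
  i = 3 (α = 2): (2−7)(2−3)(2−4)(2−6) = (−5)·(−1)·(−2)·(−4) = 40 ≡ 7, so v_3 = 7^{−1} = 8 (mod 11).
  i = 4 (α = 4): (4−7)(4−3)(4−2)(4−6) = (−3)·1·2·(−2) = 12 ≡ 1, so v_4 = 1^{−1} = 1 (mod 11).
  i = 5 (α = 6): (6−7)(6−3)(6−2)(6−4) = (−1)·3·4·2 = −24 ≡ 9, so v_5 = 9^{−1} = 5 (mod 11).
  v = [9, 10, 8, 1, 5].
Step 2: syndromes of r = [8, 9, 1, 7, 0] (all sums mod 11).
  S_0 = Σ v_i r_i = 9·8 + 10·9 + 8·1 + 1·7 + 5·0 = 177 ≡ 1.
  S_1 = Σ v_i α_i r_i = 9·7·8 + 10·3·9 + 8·2·1 + 1·4·7 + 5·6·0 = 818 ≡ 4.
  α_i^2 mod 11 = [5, 9, 4, 5, 3].
  S_2 = Σ v_i α_i^2 r_i = 9·5·8 + 10·9·9 + 8·4·1 + 1·5·7 + 5·3·0 = 1237 ≡ 5.
  S = (1, 4, 5) ≠ 0, so r is not a codeword (an error is present).
Step 3: locate the error. For a single error e at position i, S_ℓ = v_i·e·α_i^ℓ, so α_err = S_1/S_0.
  S_0^{−1} = 1^{−1} = 1 (mod 11), so α_err = 4·1 = 4 ≡ 4 = α_4. Error position i = 4.
  Consistency check: S_2/S_1 = 5·3 = 15 ≡ 4 = α_err ✓ (single-error assumption holds).
Step 4: error magnitude e = S_0/v_4 = S_0·∏_{j≠4}(α_4 − α_j) = 1·1 = 1 ≡ 1 (mod 11).
Step 5: correct position 4: c_4 = r_4 − e = 7 − 1 ≡ 6 (mod 11). Hence c = [8, 9, 1, 6, 0].
  Check: interpolating c through the α_i gives m(x) = 7 + 8·x (degree < 2) with m(α_i) = c_i for every i, so c is indeed a codeword.


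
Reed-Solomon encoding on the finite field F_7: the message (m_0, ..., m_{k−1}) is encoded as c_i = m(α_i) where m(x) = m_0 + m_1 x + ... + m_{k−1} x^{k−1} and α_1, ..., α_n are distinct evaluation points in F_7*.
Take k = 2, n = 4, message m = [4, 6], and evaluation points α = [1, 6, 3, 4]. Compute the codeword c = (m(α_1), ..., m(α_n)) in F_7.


c = [3, 5, 1, 0]

Message polynomial: m(x) = 4 + 6·x (mod 7).
For each evaluation point α_i, compute m(α_i) mod 7:
  α_1 = 1: Horner steps 6 → 3, so m(1) = 3.
  α_2 = 6: Horner steps 6 → 5, so m(6) = 5.
  α_3 = 3: Horner steps 6 → 1, so m(3) = 1.
  α_4 = 4: Horner steps 6 → 0, so m(4) = 0.
Codeword c = [3, 5, 1, 0] ∈ F_7^4.


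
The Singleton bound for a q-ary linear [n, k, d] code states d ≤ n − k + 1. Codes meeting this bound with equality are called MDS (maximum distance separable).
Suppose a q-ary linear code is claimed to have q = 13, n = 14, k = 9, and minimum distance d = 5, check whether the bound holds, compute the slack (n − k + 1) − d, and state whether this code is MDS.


Singleton RHS = n − k + 1 = 6, slack = 1, bound satisfied, not MDS.

Singleton bound: d ≤ n − k + 1.
Here n = 14, k = 9, so n − k + 1 = 6.
Given d = 5, check d ≤ 6: YES.
Slack = (n − k + 1) − d = 1.
The code is NOT MDS (slack = 1 > 0).
Description: the claimed parameters are [14, 9, 5]_13; such a code would be non-MDS.


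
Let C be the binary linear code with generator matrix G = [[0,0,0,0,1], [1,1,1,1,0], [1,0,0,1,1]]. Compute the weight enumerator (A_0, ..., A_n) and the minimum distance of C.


Weight distribution: A_0 = 1, A_1 = 1, A_2 = 2, A_3 = 2, A_4 = 1, A_5 = 1. Minimum distance d = 1.

Enumerate all 2^3 = 8 messages m ∈ F_2^3.
For each, compute codeword c = mG in F_2^5, then tally its weight.
  m = 000 → c = 00000, weight = 0.
  m = 100 → c = 00001, weight = 1.
  m = 010 → c = 11110, weight = 4.
  m = 110 → c = 11111, weight = 5.
  m = 001 → c = 10011, weight = 3.
  m = 101 → c = 10010, weight = 2.
  m = 011 → c = 01101, weight = 3.
  m = 111 → c = 01100, weight = 2.
Tally weights:
  weight 0: 1 codewords.
  weight 1: 1 codewords.
  weight 2: 2 codewords.
  weight 3: 2 codewords.
  weight 4: 1 codewords.
  weight 5: 1 codewords.
Minimum distance d = smallest w > 0 with A_w > 0 = 1.
Sanity: Σ A_w = 8 = 2^3 = 8 ✓.


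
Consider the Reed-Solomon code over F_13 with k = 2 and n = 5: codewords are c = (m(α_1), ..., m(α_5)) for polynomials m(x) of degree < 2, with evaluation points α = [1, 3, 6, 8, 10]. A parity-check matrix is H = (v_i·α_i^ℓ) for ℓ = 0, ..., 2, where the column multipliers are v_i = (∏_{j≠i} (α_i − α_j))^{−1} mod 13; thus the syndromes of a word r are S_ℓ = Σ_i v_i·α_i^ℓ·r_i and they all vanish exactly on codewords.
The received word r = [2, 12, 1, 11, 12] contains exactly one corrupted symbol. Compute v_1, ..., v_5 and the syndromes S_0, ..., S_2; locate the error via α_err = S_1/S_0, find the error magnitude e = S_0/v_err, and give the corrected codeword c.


S = (3, 4, 1), error at position 5, error magnitude e = 4, c = [2, 12, 1, 11, 8].

Step 1: column multipliers v_i = (∏_{j≠i}(α_i − α_j))^{−1} mod 13.
  i = 1 (α = 1): (1−3)(1−6)(1−8)(1−10) = (−2)·(−5)·(−7)·(−9) = 630 ≡ 6, so v_1 = 6^{−1} = 11 (mod 13).
  i = 2 (α = 3): (3−1)(3−6)(3−8)(3−10) = 2·(−3)·(−5)·(−7) = −210 ≡ 11, so v_2 = 11^{−1} = 6 (mod 13).
  i = 3 (α = 6): (6−1)(6−3)(6−8)(6−10) = 5·3·(−2)·(−4) = 120 ≡ 3, so v_3 = 3^{−1} = 9 (mod 13).
  i = 4 (α = 8): (8−1)(8−3)(8−6)(8−10) = 7·5·2·(−2) = −140 ≡ 3, so v_4 = 3^{−1} = 9 (mod 13).
  i = 5 (α = 10): (10−1)(10−3)(10−6)(10−8) = 9·7·4·2 = 504 ≡ 10, so v_5 = 10^{−1} = 4 (mod 13).
  v = [11, 6, 9, 9, 4].
Step 2: syndromes of r = [2, 12, 1, 11, 12] (all sums mod 13).
  S_0 = Σ v_i r_i = 11·2 + 6·12 + 9·1 + 9·11 + 4·12 = 250 ≡ 3.
  S_1 = Σ v_i α_i r_i = 11·1·2 + 6·3·12 + 9·6·1 + 9·8·11 + 4·10·12 = 1564 ≡ 4.
  α_i^2 mod 13 = [1, 9, 10, 12, 9].
  S_2 = Σ v_i α_i^2 r_i = 11·1·2 + 6·9·12 + 9·10·1 + 9·12·11 + 4·9·12 = 2380 ≡ 1.
  S = (3, 4, 1) ≠ 0, so r is not a codeword (an error is present).
Step 3: locate the error. For a single error e at position i, S_ℓ = v_i·e·α_i^ℓ, so α_err = S_1/S_0.
  S_0^{−1} = 3^{−1} = 9 (mod 13), so α_err = 4·9 = 36 ≡ 10 = α_5. Error position i = 5.
  Consistency check: S_2/S_1 = 1·10 = 10 ≡ 10 = α_err ✓ (single-error assumption holds).
Step 4: error magnitude e = S_0/v_5 = S_0·∏_{j≠5}(α_5 − α_j) = 3·10 = 30 ≡ 4 (mod 13).
Step 5: correct position 5: c_5 = r_5 − e = 12 − 4 ≡ 8 (mod 13). Hence c = [2, 12, 1, 11, 8].
  Check: interpolating c through the α_i gives m(x) = 10 + 5·x (degree < 2) with m(α_i) = c_i for every i, so c is indeed a codeword.


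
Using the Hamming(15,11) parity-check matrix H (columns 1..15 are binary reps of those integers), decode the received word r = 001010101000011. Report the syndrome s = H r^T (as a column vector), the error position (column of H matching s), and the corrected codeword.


s = (1, 0, 0, 1)^T, error position = 9, corrected codeword c = 001010100000011

Compute s = H r^T mod 2 one row at a time:
  s_1 = 0 + 1 + 0 + 0 + 0 + 0 + 1 + 1 = 3 ≡ 1 (mod 2).
  s_2 = 0 + 1 + 0 + 1 + 0 + 0 + 1 + 1 = 4 ≡ 0 (mod 2).
  s_3 = 0 + 1 + 0 + 1 + 0 + 0 + 1 + 1 = 4 ≡ 0 (mod 2).
  s_4 = 0 + 1 + 1 + 1 + 1 + 0 + 0 + 1 = 5 ≡ 1 (mod 2).
s = (1, 0, 0, 1)^T — this equals column 9 of H (binary 1001), so error is at position 9.
Correct: flip bit 9 of r = 001010101000011 to get c = 001010100000011.


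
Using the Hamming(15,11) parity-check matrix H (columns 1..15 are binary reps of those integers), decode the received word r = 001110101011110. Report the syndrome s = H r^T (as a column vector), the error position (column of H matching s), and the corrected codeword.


s = (1, 0, 0, 0)^T, error position = 8, corrected codeword c = 001110111011110

Compute s = H r^T mod 2 one row at a time:
  s_1 = 0 + 1 + 0 + 1 + 1 + 1 + 1 + 0 = 5 ≡ 1 (mod 2).
  s_2 = 1 + 1 + 0 + 1 + 1 + 1 + 1 + 0 = 6 ≡ 0 (mod 2).
  s_3 = 0 + 1 + 0 + 1 + 0 + 1 + 1 + 0 = 4 ≡ 0 (mod 2).
  s_4 = 0 + 1 + 1 + 1 + 1 + 1 + 1 + 0 = 6 ≡ 0 (mod 2).
s = (1, 0, 0, 0)^T — this equals column 8 of H (binary 1000), so error is at position 8.
Correct: flip bit 8 of r = 001110101011110 to get c = 001110111011110.


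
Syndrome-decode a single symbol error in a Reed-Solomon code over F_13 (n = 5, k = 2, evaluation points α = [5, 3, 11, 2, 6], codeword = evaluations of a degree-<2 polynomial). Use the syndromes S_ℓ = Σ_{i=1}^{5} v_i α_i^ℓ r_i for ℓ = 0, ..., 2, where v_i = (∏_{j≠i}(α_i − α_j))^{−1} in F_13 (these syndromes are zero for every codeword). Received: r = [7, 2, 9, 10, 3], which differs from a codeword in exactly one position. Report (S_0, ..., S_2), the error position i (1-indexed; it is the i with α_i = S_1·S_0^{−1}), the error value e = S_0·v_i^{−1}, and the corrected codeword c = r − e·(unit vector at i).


S = (1, 2, 4), error at position 4, error magnitude e = 4, c = [7, 2, 9, 6, 3].

Step 1: column multipliers v_i = (∏_{j≠i}(α_i − α_j))^{−1} mod 13.
  i = 1 (α = 5): (5−3)(5−11)(5−2)(5−6) = 2·(−6)·3·(−1) = 36 ≡ 10, so v_1 = 10^{−1} = 4 (mod 13).
  i = 2 (α = 3): (3−5)(3−11)(3−2)(3−6) = (−2)·(−8)·1·(−3) = −48 ≡ 4, so v_2 = 4^{−1} = 10 (mod 13).
  i = 3 (α = 11): (11−5)(11−3)(11−2)(11−6) = 6·8·9·5 = 2160 ≡ 2, so v_3 = 2^{−1} = 7 (mod 13).
  i = 4 (α = 2): (2−5)(2−3)(2−11)(2−6) = (−3)·(−1)·(−9)·(−4) = 108 ≡ 4, so v_4 = 4^{−1} = 10 (mod 13).
  i = 5 (α = 6): (6−5)(6−3)(6−11)(6−2) = 1·3·(−5)·4 = −60 ≡ 5, so v_5 = 5^{−1} = 8 (mod 13).
  v = [4, 10, 7, 10, 8].
Step 2: syndromes of r = [7, 2, 9, 10, 3] (all sums mod 13).
  S_0 = Σ v_i r_i = 4·7 + 10·2 + 7·9 + 10·10 + 8·3 = 235 ≡ 1.
  S_1 = Σ v_i α_i r_i = 4·5·7 + 10·3·2 + 7·11·9 + 10·2·10 + 8·6·3 = 1237 ≡ 2.
  α_i^2 mod 13 = [12, 9, 4, 4, 10].
  S_2 = Σ v_i α_i^2 r_i = 4·12·7 + 10·9·2 + 7·4·9 + 10·4·10 + 8·10·3 = 1408 ≡ 4.
  S = (1, 2, 4) ≠ 0, so r is not a codeword (an error is present).
Step 3: locate the error. For a single error e at position i, S_ℓ = v_i·e·α_i^ℓ, so α_err = S_1/S_0.
  S_0^{−1} = 1^{−1} = 1 (mod 13), so α_err = 2·1 = 2 ≡ 2 = α_4. Error position i = 4.
  Consistency check: S_2/S_1 = 4·7 = 28 ≡ 2 = α_err ✓ (single-error assumption holds).
Step 4: error magnitude e = S_0/v_4 = S_0·∏_{j≠4}(α_4 − α_j) = 1·4 = 4 ≡ 4 (mod 13).
Step 5: correct position 4: c_4 = r_4 − e = 10 − 4 ≡ 6 (mod 13). Hence c = [7, 2, 9, 6, 3].
  Check: interpolating c through the α_i gives m(x) = 1 + 9·x (degree < 2) with m(α_i) = c_i for every i, so c is indeed a codeword.


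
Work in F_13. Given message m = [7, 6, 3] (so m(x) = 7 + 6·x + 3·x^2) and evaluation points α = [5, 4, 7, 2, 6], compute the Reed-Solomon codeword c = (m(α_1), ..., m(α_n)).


c = [8, 1, 1, 5, 8]

Message polynomial: m(x) = 7 + 6·x + 3·x^2 (mod 13).
For each evaluation point α_i, compute m(α_i) mod 13:
  α_1 = 5: Horner steps 3 → 8 → 8, so m(5) = 8.
  α_2 = 4: Horner steps 3 → 5 → 1, so m(4) = 1.
  α_3 = 7: Horner steps 3 → 1 → 1, so m(7) = 1.
  α_4 = 2: Horner steps 3 → 12 → 5, so m(2) = 5.
  α_5 = 6: Horner steps 3 → 11 → 8, so m(6) = 8.
Codeword c = [8, 1, 1, 5, 8] ∈ F_13^5.


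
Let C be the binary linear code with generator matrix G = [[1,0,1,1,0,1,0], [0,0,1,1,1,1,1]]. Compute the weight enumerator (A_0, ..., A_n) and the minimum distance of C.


Weight distribution: A_0 = 1, A_3 = 1, A_4 = 1, A_5 = 1. Minimum distance d = 3.

Enumerate all 2^2 = 4 messages m ∈ F_2^2.
For each, compute codeword c = mG in F_2^7, then tally its weight.
  m = 00 → c = 0000000, weight = 0.
  m = 10 → c = 1011010, weight = 4.
  m = 01 → c = 0011111, weight = 5.
  m = 11 → c = 1000101, weight = 3.
Tally weights:
  weight 0: 1 codewords.
  weight 3: 1 codewords.
  weight 4: 1 codewords.
  weight 5: 1 codewords.
Minimum distance d = smallest w > 0 with A_w > 0 = 3.
Sanity: Σ A_w = 4 = 2^2 = 4 ✓.


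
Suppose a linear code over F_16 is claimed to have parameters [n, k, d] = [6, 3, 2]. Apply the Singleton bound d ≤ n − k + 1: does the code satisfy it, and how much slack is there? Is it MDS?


Singleton RHS = n − k + 1 = 4, slack = 2, bound satisfied, not MDS.

Singleton bound: d ≤ n − k + 1.
Here n = 6, k = 3, so n − k + 1 = 4.
Given d = 2, check d ≤ 4: YES.
Slack = (n − k + 1) − d = 2.
The code is NOT MDS (slack = 2 > 0).
Description: the claimed parameters are [6, 3, 2]_16; such a code would be non-MDS.


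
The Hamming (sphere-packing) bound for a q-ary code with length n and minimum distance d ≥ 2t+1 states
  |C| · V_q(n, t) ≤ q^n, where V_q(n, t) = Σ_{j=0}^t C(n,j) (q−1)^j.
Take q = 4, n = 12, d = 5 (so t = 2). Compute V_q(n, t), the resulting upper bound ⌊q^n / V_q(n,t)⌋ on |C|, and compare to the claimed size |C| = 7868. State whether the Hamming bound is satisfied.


V_q(n, t) = 631, q^n = 16777216, Hamming bound = 26588, |C| = 7868 ≤ bound (satisfied).

Step 1: Compute V_q(n, t) = Σ_{j=0}^2 C(n, j) (q−1)^j.
  j = 0: C(12,0)·(3)^0 = 1·1 = 1.
  j = 1: C(12,1)·(3)^1 = 12·3 = 36.
  j = 2: C(12,2)·(3)^2 = 66·9 = 594.
  V_q(n, t) = 1 + 36 + 594 = 631.
Step 2: q^n = 4^12 = 16777216.
Step 3: Hamming bound ⌊q^n / V_q(n,t)⌋ = ⌊16777216/631⌋ = 26588.
Step 4: Compare |C| = 7868 to 26588: satisfied.
The claimed |C| lies below the Hamming bound.


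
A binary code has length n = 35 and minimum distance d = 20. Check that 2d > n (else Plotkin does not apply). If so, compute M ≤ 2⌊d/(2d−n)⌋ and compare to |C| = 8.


Plotkin bound M ≤ 8; given |C| = 8 ≤ bound (satisfied).

Check applicability: 2d = 40, n = 35.
2d − n = 5 > 0, so Plotkin applies.
Compute d/(2d−n) = 20/5 ≈ 4.0000.
⌊d/(2d−n)⌋ = 4.
Plotkin bound: M ≤ 2·4 = 8.
Given |C| = 8, check: satisfied.
This |C| is at the Plotkin bound.


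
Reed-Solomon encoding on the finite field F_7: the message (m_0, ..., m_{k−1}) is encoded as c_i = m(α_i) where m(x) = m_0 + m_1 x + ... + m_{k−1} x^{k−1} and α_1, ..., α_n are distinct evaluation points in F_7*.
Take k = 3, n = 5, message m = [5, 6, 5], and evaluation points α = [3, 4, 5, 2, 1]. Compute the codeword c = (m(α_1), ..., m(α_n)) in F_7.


c = [5, 4, 6, 2, 2]

Message polynomial: m(x) = 5 + 6·x + 5·x^2 (mod 7).
For each evaluation point α_i, compute m(α_i) mod 7:
  α_1 = 3: Horner steps 5 → 0 → 5, so m(3) = 5.
  α_2 = 4: Horner steps 5 → 5 → 4, so m(4) = 4.
  α_3 = 5: Horner steps 5 → 3 → 6, so m(5) = 6.
  α_4 = 2: Horner steps 5 → 2 → 2, so m(2) = 2.
  α_5 = 1: Horner steps 5 → 4 → 2, so m(1) = 2.
Codeword c = [5, 4, 6, 2, 2] ∈ F_7^5.


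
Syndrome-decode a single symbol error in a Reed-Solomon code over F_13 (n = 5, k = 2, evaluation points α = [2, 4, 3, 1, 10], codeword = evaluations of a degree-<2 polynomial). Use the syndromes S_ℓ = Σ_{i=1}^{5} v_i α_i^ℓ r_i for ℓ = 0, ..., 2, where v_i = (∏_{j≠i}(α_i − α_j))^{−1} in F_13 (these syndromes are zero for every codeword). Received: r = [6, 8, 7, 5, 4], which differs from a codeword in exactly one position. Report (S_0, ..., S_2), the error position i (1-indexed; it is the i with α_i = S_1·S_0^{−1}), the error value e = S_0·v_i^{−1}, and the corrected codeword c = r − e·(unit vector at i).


S = (2, 7, 5), error at position 5, error magnitude e = 3, c = [6, 8, 7, 5, 1].

Step 1: column multipliers v_i = (∏_{j≠i}(α_i − α_j))^{−1} mod 13.
  i = 1 (α = 2): (2−4)(2−3)(2−1)(2−10) = (−2)·(−1)·1·(−8) = −16 ≡ 10, so v_1 = 10^{−1} = 4 (mod 13).
  i = 2 (α = 4): (4−2)(4−3)(4−1)(4−10) = 2·1·3·(−6) = −36 ≡ 3, so v_2 = 3^{−1} = 9 (mod 13).
  i = 3 (α = 3): (3−2)(3−4)(3−1)(3−10) = 1·(−1)·2·(−7) = 14 ≡ 1, so v_3 = 1^{−1} = 1 (mod 13).
  i = 4 (α = 1): (1−2)(1−4)(1−3)(1−10) = (−1)·(−3)·(−2)·(−9) = 54 ≡ 2, so v_4 = 2^{−1} = 7 (mod 13).
  i = 5 (α = 10): (10−2)(10−4)(10−3)(10−1) = 8·6·7·9 = 3024 ≡ 8, so v_5 = 8^{−1} = 5 (mod 13).
  v = [4, 9, 1, 7, 5].
Step 2: syndromes of r = [6, 8, 7, 5, 4] (all sums mod 13).
  S_0 = Σ v_i r_i = 4·6 + 9·8 + 1·7 + 7·5 + 5·4 = 158 ≡ 2.
  S_1 = Σ v_i α_i r_i = 4·2·6 + 9·4·8 + 1·3·7 + 7·1·5 + 5·10·4 = 592 ≡ 7.
  α_i^2 mod 13 = [4, 3, 9, 1, 9].
  S_2 = Σ v_i α_i^2 r_i = 4·4·6 + 9·3·8 + 1·9·7 + 7·1·5 + 5·9·4 = 590 ≡ 5.
  S = (2, 7, 5) ≠ 0, so r is not a codeword (an error is present).
Step 3: locate the error. For a single error e at position i, S_ℓ = v_i·e·α_i^ℓ, so α_err = S_1/S_0.
  S_0^{−1} = 2^{−1} = 7 (mod 13), so α_err = 7·7 = 49 ≡ 10 = α_5. Error position i = 5.
  Consistency check: S_2/S_1 = 5·2 = 10 ≡ 10 = α_err ✓ (single-error assumption holds).
Step 4: error magnitude e = S_0/v_5 = S_0·∏_{j≠5}(α_5 − α_j) = 2·8 = 16 ≡ 3 (mod 13).
Step 5: correct position 5: c_5 = r_5 − e = 4 − 3 ≡ 1 (mod 13). Hence c = [6, 8, 7, 5, 1].
  Check: interpolating c through the α_i gives m(x) = 4 + 1·x (degree < 2) with m(α_i) = c_i for every i, so c is indeed a codeword.


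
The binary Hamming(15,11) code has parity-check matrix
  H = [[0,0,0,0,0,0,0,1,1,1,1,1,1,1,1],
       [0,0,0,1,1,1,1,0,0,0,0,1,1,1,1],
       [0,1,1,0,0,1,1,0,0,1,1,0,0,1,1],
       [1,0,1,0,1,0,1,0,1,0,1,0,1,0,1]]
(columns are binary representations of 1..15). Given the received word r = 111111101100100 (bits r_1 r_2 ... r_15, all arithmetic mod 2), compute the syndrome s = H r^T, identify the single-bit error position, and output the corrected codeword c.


s = (1, 1, 1, 0)^T, error position = 14, corrected codeword c = 111111101100110

Compute s = H r^T mod 2 one row at a time:
  s_1 = 0 + 1 + 1 + 0 + 0 + 1 + 0 + 0 = 3 ≡ 1 (mod 2).
  s_2 = 1 + 1 + 1 + 1 + 0 + 1 + 0 + 0 = 5 ≡ 1 (mod 2).
  s_3 = 1 + 1 + 1 + 1 + 1 + 0 + 0 + 0 = 5 ≡ 1 (mod 2).
  s_4 = 1 + 1 + 1 + 1 + 1 + 0 + 1 + 0 = 6 ≡ 0 (mod 2).
s = (1, 1, 1, 0)^T — this equals column 14 of H (binary 1110), so error is at position 14.
Correct: flip bit 14 of r = 111111101100100 to get c = 111111101100110.


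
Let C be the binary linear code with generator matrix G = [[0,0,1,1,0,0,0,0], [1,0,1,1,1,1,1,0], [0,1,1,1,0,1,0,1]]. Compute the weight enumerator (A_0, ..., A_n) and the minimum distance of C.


Weight distribution: A_0 = 1, A_2 = 1, A_3 = 1, A_4 = 1, A_5 = 2, A_6 = 1, A_7 = 1. Minimum distance d = 2.

Enumerate all 2^3 = 8 messages m ∈ F_2^3.
For each, compute codeword c = mG in F_2^8, then tally its weight.
  m = 000 → c = 00000000, weight = 0.
  m = 100 → c = 00110000, weight = 2.
  m = 010 → c = 10111110, weight = 6.
  m = 110 → c = 10001110, weight = 4.
  m = 001 → c = 01110101, weight = 5.
  m = 101 → c = 01000101, weight = 3.
  m = 011 → c = 11001011, weight = 5.
  m = 111 → c = 11111011, weight = 7.
Tally weights:
  weight 0: 1 codewords.
  weight 2: 1 codewords.
  weight 3: 1 codewords.
  weight 4: 1 codewords.
  weight 5: 2 codewords.
  weight 6: 1 codewords.
  weight 7: 1 codewords.
Minimum distance d = smallest w > 0 with A_w > 0 = 2.
Sanity: Σ A_w = 8 = 2^3 = 8 ✓.


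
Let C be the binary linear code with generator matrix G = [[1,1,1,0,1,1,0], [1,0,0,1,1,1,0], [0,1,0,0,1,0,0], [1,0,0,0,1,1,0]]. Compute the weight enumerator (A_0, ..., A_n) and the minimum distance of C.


Weight distribution: A_0 = 1, A_1 = 1, A_2 = 3, A_3 = 6, A_4 = 3, A_5 = 1, A_6 = 1. Minimum distance d = 1.

Enumerate all 2^4 = 16 messages m ∈ F_2^4.
For each, compute codeword c = mG in F_2^7, then tally its weight.
  m = 0000 → c = 0000000, weight = 0.
  m = 1000 → c = 1110110, weight = 5.
  m = 0100 → c = 1001110, weight = 4.
  m = 1100 → c = 0111000, weight = 3.
  m = 0010 → c = 0100100, weight = 2.
  m = 1010 → c = 1010010, weight = 3.
  m = 0110 → c = 1101010, weight = 4.
  m = 1110 → c = 0011100, weight = 3.
  m = 0001 → c = 1000110, weight = 3.
  m = 1001 → c = 0110000, weight = 2.
  m = 0101 → c = 0001000, weight = 1.
  m = 1101 → c = 1111110, weight = 6.
  m = 0011 → c = 1100010, weight = 3.
  m = 1011 → c = 0010100, weight = 2.
  m = 0111 → c = 0101100, weight = 3.
  m = 1111 → c = 1011010, weight = 4.
Tally weights:
  weight 0: 1 codewords.
  weight 1: 1 codewords.
  weight 2: 3 codewords.
  weight 3: 6 codewords.
  weight 4: 3 codewords.
  weight 5: 1 codewords.
  weight 6: 1 codewords.
Minimum distance d = smallest w > 0 with A_w > 0 = 1.
Sanity: Σ A_w = 16 = 2^4 = 16 ✓.


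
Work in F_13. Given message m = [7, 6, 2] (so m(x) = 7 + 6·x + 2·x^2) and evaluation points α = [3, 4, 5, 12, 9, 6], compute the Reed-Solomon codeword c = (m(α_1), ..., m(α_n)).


c = [4, 11, 9, 3, 2, 11]

Message polynomial: m(x) = 7 + 6·x + 2·x^2 (mod 13).
For each evaluation point α_i, compute m(α_i) mod 13:
  α_1 = 3: Horner steps 2 → 12 → 4, so m(3) = 4.
  α_2 = 4: Horner steps 2 → 1 → 11, so m(4) = 11.
  α_3 = 5: Horner steps 2 → 3 → 9, so m(5) = 9.
  α_4 = 12: Horner steps 2 → 4 → 3, so m(12) = 3.
  α_5 = 9: Horner steps 2 → 11 → 2, so m(9) = 2.
  α_6 = 6: Horner steps 2 → 5 → 11, so m(6) = 11.
Codeword c = [4, 11, 9, 3, 2, 11] ∈ F_13^6.
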